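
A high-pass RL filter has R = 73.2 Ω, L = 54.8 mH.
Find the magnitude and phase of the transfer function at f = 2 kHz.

Step 1 — Angular frequency: ω = 2π·2000 = 1.257e+04 rad/s.
Step 2 — Transfer function: H(jω) = jωL/(R + jωL).
Step 3 — Numerator jωL = j·688.6; denominator R + jωL = 73.2 + j688.6.
Step 4 — H = 0.9888 + j0.1051.
Step 5 — Magnitude: |H| = 0.9944 (-0.0 dB); phase: φ = 6.1°.

|H| = 0.9944 (-0.0 dB), φ = 6.1°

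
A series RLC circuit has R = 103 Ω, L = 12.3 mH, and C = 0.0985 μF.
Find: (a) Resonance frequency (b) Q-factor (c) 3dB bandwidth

Step 1 — Resonance condition Im(Z)=0 gives ω₀ = 1/√(LC).
Step 2 — ω₀ = 1/√(0.0123·9.85e-08) = 2.873e+04 rad/s.
Step 3 — f₀ = ω₀/(2π) = 4572 Hz.
Step 4 — Series Q: Q = ω₀L/R = 2.873e+04·0.0123/103 = 3.431.
Step 5 — 3dB bandwidth: Δω = ω₀/Q = 8374 rad/s; BW = Δω/(2π) = 1333 Hz.

(a) f₀ = 4572 Hz  (b) Q = 3.431  (c) BW = 1333 Hz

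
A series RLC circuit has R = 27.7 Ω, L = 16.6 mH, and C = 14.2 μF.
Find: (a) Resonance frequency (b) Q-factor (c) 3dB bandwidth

Step 1 — Resonance: ω₀ = 1/√(LC) = 1/√(0.0166·1.42e-05) = 2060 rad/s.
Step 2 — f₀ = ω₀/(2π) = 327.8 Hz.
Step 3 — Series Q: Q = ω₀L/R = 2060·0.0166/27.7 = 1.234.
Step 4 — Bandwidth: Δω = ω₀/Q = 1669 rad/s; BW = Δω/(2π) = 265.6 Hz.

(a) f₀ = 327.8 Hz  (b) Q = 1.234  (c) BW = 265.6 Hz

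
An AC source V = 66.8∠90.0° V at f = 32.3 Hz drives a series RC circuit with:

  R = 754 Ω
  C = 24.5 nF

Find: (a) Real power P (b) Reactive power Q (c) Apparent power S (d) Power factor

Step 1 — Angular frequency: ω = 2π·f = 2π·32.3 = 202.9 rad/s.
Step 2 — Component impedances:
  R: Z = R = 754 Ω
  C: Z = 1/(jωC) = -j/(ω·C) = 0 - j2.011e+05 Ω
Step 3 — Series combination: Z_total = R + C = 754 - j2.011e+05 Ω = 2.011e+05∠-89.8° Ω.
Step 4 — Source phasor: V = 66.8∠90.0° V = 0 + j66.8 V.
Step 5 — Current: I = V / Z = -0.0003321 + j1.245e-06 A = 0.0003321∠179.8° A.
Step 6 — Complex power: S = V·I* = 8.318e-05 - j0.02219 VA.
Step 7 — Real power: P = Re(S) = 8.318e-05 W.
Step 8 — Reactive power: Q = Im(S) = -0.02219 VAR.
Step 9 — Apparent power: |S| = 0.02219 VA.
Step 10 — Power factor: PF = P/|S| = 0.003749 (leading).

(a) P = 8.318e-05 W  (b) Q = -0.02219 VAR  (c) S = 0.02219 VA  (d) PF = 0.003749 (leading)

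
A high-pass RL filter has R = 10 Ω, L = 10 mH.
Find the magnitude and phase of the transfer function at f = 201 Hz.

Step 1 — Angular frequency: ω = 2π·201 = 1263 rad/s.
Step 2 — Transfer function: H(jω) = jωL/(R + jωL).
Step 3 — Numerator jωL = j·12.63; denominator R + jωL = 10 + j12.63.
Step 4 — H = 0.6146 + j0.4867.
Step 5 — Magnitude: |H| = 0.784 (-2.1 dB); phase: φ = 38.4°.

|H| = 0.784 (-2.1 dB), φ = 38.4°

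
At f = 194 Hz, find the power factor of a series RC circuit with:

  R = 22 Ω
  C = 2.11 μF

Step 1 — Angular frequency: ω = 2π·f = 2π·194 = 1219 rad/s.
Step 2 — Component impedances:
  R: Z = R = 22 Ω
  C: Z = 1/(jωC) = -j/(ω·C) = 0 - j388.8 Ω
Step 3 — Series combination: Z_total = R + C = 22 - j388.8 Ω = 389.4∠-86.8° Ω.
Step 4 — Power factor: PF = cos(φ) = Re(Z)/|Z| = 22/389.43 = 0.05649.
Step 5 — Type: Im(Z) = -388.8 ⇒ leading (phase φ = -86.8°).

PF = 0.05649 (leading, φ = -86.8°)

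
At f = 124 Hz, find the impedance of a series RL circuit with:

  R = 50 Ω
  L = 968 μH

Step 1 — Angular frequency: ω = 2π·f = 2π·124 = 779.1 rad/s.
Step 2 — Component impedances:
  R: Z = R = 50 Ω
  L: Z = jωL = j·779.1·0.000968 = 0 + j0.7542 Ω
Step 3 — Series combination: Z_total = R + L = 50 + j0.7542 Ω = 50.01∠0.9° Ω.

Z = 50 + j0.7542 Ω = 50.01∠0.9° Ω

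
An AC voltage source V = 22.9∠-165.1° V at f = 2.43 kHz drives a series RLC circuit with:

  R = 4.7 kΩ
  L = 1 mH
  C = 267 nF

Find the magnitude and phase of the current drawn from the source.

Step 1 — Angular frequency: ω = 2π·f = 2π·2430 = 1.527e+04 rad/s.
Step 2 — Component impedances:
  R: Z = R = 4700 Ω
  L: Z = jωL = j·1.527e+04·0.001 = 0 + j15.27 Ω
  C: Z = 1/(jωC) = -j/(ω·C) = 0 - j245.3 Ω
Step 3 — Series combination: Z_total = R + L + C = 4700 - j230 Ω = 4706∠-2.8° Ω.
Step 4 — Source phasor: V = 22.9∠-165.1° V = -22.13 - j5.888 V.
Step 5 — Ohm's law: I = V / Z_total = (-22.13 - j5.888) / (4700 - j230) = -0.004636 - j0.00148 A.
Step 6 — Convert to polar: |I| = 0.004867 A, ∠I = -162.3°.

I = 0.004867∠-162.3° A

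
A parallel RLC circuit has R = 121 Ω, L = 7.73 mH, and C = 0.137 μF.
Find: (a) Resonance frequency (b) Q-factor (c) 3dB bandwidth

Step 1 — Resonance: ω₀ = 1/√(LC) = 1/√(0.00773·1.37e-07) = 3.073e+04 rad/s.
Step 2 — f₀ = ω₀/(2π) = 4891 Hz.
Step 3 — Parallel Q: Q = R/(ω₀L) = 121/(3.073e+04·0.00773) = 0.5094.
Step 4 — Bandwidth: Δω = ω₀/Q = 6.032e+04 rad/s; BW = Δω/(2π) = 9601 Hz.

(a) f₀ = 4891 Hz  (b) Q = 0.5094  (c) BW = 9601 Hz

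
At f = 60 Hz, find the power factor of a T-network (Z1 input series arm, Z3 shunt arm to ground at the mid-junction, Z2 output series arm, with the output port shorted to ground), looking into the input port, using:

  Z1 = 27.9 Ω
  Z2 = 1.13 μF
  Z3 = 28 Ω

Step 1 — Angular frequency: ω = 2π·f = 2π·60 = 377 rad/s.
Step 2 — Component impedances:
  Z1: Z = R = 27.9 Ω
  Z2: Z = 1/(jωC) = -j/(ω·C) = 0 - j2347 Ω
  Z3: Z = R = 28 Ω
Step 3 — With the output port shorted to ground, the output series arm Z2 runs from the junction to ground; the shunt arm Z3 also runs from the junction to ground. They appear in parallel: Z3 || Z2 = 28 - j0.3339 Ω.
Step 4 — Series with input arm Z1: Z_in = Z1 + (Z3 || Z2) = 55.9 - j0.3339 Ω = 55.9∠-0.3° Ω.
Step 5 — Power factor: PF = cos(φ) = Re(Z)/|Z| = 55.9/55.9 = 1.
Step 6 — Type: Im(Z) = -0.3339 ⇒ leading (phase φ = -0.3°).

PF = 1 (leading, φ = -0.3°)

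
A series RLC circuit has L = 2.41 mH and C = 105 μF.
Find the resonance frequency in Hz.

Step 1 — Resonance condition Im(Z)=0 gives ω₀ = 1/√(LC).
Step 2 — ω₀ = 1/√(0.00241·0.000105) = 1988 rad/s.
Step 3 — f₀ = ω₀/(2π) = 316.4 Hz.

f₀ = 316.4 Hz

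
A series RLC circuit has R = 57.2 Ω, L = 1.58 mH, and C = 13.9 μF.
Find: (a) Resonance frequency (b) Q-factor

Step 1 — Resonance condition Im(Z)=0 gives ω₀ = 1/√(LC).
Step 2 — ω₀ = 1/√(0.00158·1.39e-05) = 6748 rad/s.
Step 3 — f₀ = ω₀/(2π) = 1074 Hz.
Step 4 — Series Q: Q = ω₀L/R = 6748·0.00158/57.2 = 0.1864.

(a) f₀ = 1074 Hz  (b) Q = 0.1864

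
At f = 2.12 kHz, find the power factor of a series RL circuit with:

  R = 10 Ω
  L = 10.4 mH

Step 1 — Angular frequency: ω = 2π·f = 2π·2120 = 1.332e+04 rad/s.
Step 2 — Component impedances:
  R: Z = R = 10 Ω
  L: Z = jωL = j·1.332e+04·0.0104 = 0 + j138.5 Ω
Step 3 — Series combination: Z_total = R + L = 10 + j138.5 Ω = 138.9∠85.9° Ω.
Step 4 — Power factor: PF = cos(φ) = Re(Z)/|Z| = 10/138.89 = 0.072.
Step 5 — Type: Im(Z) = 138.5 ⇒ lagging (phase φ = 85.9°).

PF = 0.072 (lagging, φ = 85.9°)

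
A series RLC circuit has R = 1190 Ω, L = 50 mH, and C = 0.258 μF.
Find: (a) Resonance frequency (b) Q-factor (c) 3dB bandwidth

Step 1 — Resonance condition Im(Z)=0 gives ω₀ = 1/√(LC).
Step 2 — ω₀ = 1/√(0.05·2.58e-07) = 8805 rad/s.
Step 3 — f₀ = ω₀/(2π) = 1401 Hz.
Step 4 — Series Q: Q = ω₀L/R = 8805·0.05/1190 = 0.3699.
Step 5 — 3dB bandwidth: Δω = ω₀/Q = 2.38e+04 rad/s; BW = Δω/(2π) = 3788 Hz.

(a) f₀ = 1401 Hz  (b) Q = 0.3699  (c) BW = 3788 Hz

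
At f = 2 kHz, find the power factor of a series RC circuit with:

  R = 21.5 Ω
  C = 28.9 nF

Step 1 — Angular frequency: ω = 2π·f = 2π·2000 = 1.257e+04 rad/s.
Step 2 — Component impedances:
  R: Z = R = 21.5 Ω
  C: Z = 1/(jωC) = -j/(ω·C) = 0 - j2754 Ω
Step 3 — Series combination: Z_total = R + C = 21.5 - j2754 Ω = 2754∠-89.6° Ω.
Step 4 — Power factor: PF = cos(φ) = Re(Z)/|Z| = 21.5/2753.6 = 0.007808.
Step 5 — Type: Im(Z) = -2754 ⇒ leading (phase φ = -89.6°).

PF = 0.007808 (leading, φ = -89.6°)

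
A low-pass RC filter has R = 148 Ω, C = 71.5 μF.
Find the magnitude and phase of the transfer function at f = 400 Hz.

Step 1 — Angular frequency: ω = 2π·400 = 2513 rad/s.
Step 2 — Transfer function: H(jω) = 1/(1 + jωRC).
Step 3 — Denominator: 1 + jωRC = 1 + j·2513·148·7.15e-05 = 1 + j26.6.
Step 4 — H = 0.001412 - j0.03755.
Step 5 — Magnitude: |H| = 0.03757 (-28.5 dB); phase: φ = -87.8°.

|H| = 0.03757 (-28.5 dB), φ = -87.8°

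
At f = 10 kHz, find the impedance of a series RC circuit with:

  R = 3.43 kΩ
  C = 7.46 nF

Step 1 — Angular frequency: ω = 2π·f = 2π·1e+04 = 6.283e+04 rad/s.
Step 2 — Component impedances:
  R: Z = R = 3430 Ω
  C: Z = 1/(jωC) = -j/(ω·C) = 0 - j2133 Ω
Step 3 — Series combination: Z_total = R + C = 3430 - j2133 Ω = 4039∠-31.9° Ω.

Z = 3430 - j2133 Ω = 4039∠-31.9° Ω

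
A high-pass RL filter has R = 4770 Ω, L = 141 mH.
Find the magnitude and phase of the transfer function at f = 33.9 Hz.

Step 1 — Angular frequency: ω = 2π·33.9 = 213 rad/s.
Step 2 — Transfer function: H(jω) = jωL/(R + jωL).
Step 3 — Numerator jωL = j·30.03; denominator R + jωL = 4770 + j30.03.
Step 4 — H = 3.964e-05 + j0.006296.
Step 5 — Magnitude: |H| = 0.006296 (-44.0 dB); phase: φ = 89.6°.

|H| = 0.006296 (-44.0 dB), φ = 89.6°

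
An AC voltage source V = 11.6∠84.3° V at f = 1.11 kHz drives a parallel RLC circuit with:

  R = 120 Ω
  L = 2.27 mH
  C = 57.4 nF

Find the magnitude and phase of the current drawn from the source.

Step 1 — Angular frequency: ω = 2π·f = 2π·1110 = 6974 rad/s.
Step 2 — Component impedances:
  R: Z = R = 120 Ω
  L: Z = jωL = j·6974·0.00227 = 0 + j15.83 Ω
  C: Z = 1/(jωC) = -j/(ω·C) = 0 - j2498 Ω
Step 3 — Parallel combination: 1/Z_total = 1/R + 1/L + 1/C; Z_total = 2.079 + j15.66 Ω = 15.79∠82.4° Ω.
Step 4 — Source phasor: V = 11.6∠84.3° V = 1.152 + j11.54 V.
Step 5 — Ohm's law: I = V / Z_total = (1.152 + j11.54) / (2.079 + j15.66) = 0.7341 + j0.02388 A.
Step 6 — Convert to polar: |I| = 0.7345 A, ∠I = 1.9°.

I = 0.7345∠1.9° A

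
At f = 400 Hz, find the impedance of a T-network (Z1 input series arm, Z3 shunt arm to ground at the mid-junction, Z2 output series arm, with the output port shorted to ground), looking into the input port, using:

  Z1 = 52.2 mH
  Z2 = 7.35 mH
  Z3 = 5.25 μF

Step 1 — Angular frequency: ω = 2π·f = 2π·400 = 2513 rad/s.
Step 2 — Component impedances:
  Z1: Z = jωL = j·2513·0.0522 = 0 + j131.2 Ω
  Z2: Z = jωL = j·2513·0.00735 = 0 + j18.47 Ω
  Z3: Z = 1/(jωC) = -j/(ω·C) = 0 - j75.79 Ω
Step 3 — With the output port shorted to ground, the output series arm Z2 runs from the junction to ground; the shunt arm Z3 also runs from the junction to ground. They appear in parallel: Z3 || Z2 = 0 + j24.43 Ω.
Step 4 — Series with input arm Z1: Z_in = Z1 + (Z3 || Z2) = 0 + j155.6 Ω = 155.6∠90.0° Ω.

Z = 0 + j155.6 Ω = 155.6∠90.0° Ω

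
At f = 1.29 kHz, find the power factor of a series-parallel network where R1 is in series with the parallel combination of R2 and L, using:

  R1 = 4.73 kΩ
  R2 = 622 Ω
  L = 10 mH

Step 1 — Angular frequency: ω = 2π·f = 2π·1290 = 8105 rad/s.
Step 2 — Component impedances:
  R1: Z = R = 4730 Ω
  R2: Z = R = 622 Ω
  L: Z = jωL = j·8105·0.01 = 0 + j81.05 Ω
Step 3 — Parallel branch: R2 || L = 1/(1/R2 + 1/L) = 10.39 + j79.7 Ω.
Step 4 — Series with R1: Z_total = R1 + (R2 || L) = 4740 + j79.7 Ω = 4741∠1.0° Ω.
Step 5 — Power factor: PF = cos(φ) = Re(Z)/|Z| = 4740.4/4741.1 = 0.9999.
Step 6 — Type: Im(Z) = 79.7 ⇒ lagging (phase φ = 1.0°).

PF = 0.9999 (lagging, φ = 1.0°)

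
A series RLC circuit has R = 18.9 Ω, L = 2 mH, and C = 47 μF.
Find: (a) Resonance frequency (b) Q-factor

Step 1 — Resonance condition Im(Z)=0 gives ω₀ = 1/√(LC).
Step 2 — ω₀ = 1/√(0.002·4.7e-05) = 3262 rad/s.
Step 3 — f₀ = ω₀/(2π) = 519.1 Hz.
Step 4 — Series Q: Q = ω₀L/R = 3262·0.002/18.9 = 0.3451.

(a) f₀ = 519.1 Hz  (b) Q = 0.3451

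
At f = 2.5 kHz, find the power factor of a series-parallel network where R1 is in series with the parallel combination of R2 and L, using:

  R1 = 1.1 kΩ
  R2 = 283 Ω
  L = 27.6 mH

Step 1 — Angular frequency: ω = 2π·f = 2π·2500 = 1.571e+04 rad/s.
Step 2 — Component impedances:
  R1: Z = R = 1100 Ω
  R2: Z = R = 283 Ω
  L: Z = jωL = j·1.571e+04·0.0276 = 0 + j433.5 Ω
Step 3 — Parallel branch: R2 || L = 1/(1/R2 + 1/L) = 198.4 + j129.5 Ω.
Step 4 — Series with R1: Z_total = R1 + (R2 || L) = 1298 + j129.5 Ω = 1305∠5.7° Ω.
Step 5 — Power factor: PF = cos(φ) = Re(Z)/|Z| = 1298.44/1304.89 = 0.9951.
Step 6 — Type: Im(Z) = 129.5 ⇒ lagging (phase φ = 5.7°).

PF = 0.9951 (lagging, φ = 5.7°)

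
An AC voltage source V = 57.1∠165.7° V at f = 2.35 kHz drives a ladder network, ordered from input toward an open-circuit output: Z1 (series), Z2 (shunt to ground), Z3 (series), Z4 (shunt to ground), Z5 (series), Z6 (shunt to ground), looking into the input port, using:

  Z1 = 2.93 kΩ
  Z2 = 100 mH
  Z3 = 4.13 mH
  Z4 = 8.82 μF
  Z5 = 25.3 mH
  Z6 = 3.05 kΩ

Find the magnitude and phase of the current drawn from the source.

Step 1 — Angular frequency: ω = 2π·f = 2π·2350 = 1.477e+04 rad/s.
Step 2 — Component impedances:
  Z1: Z = R = 2930 Ω
  Z2: Z = jωL = j·1.477e+04·0.1 = 0 + j1477 Ω
  Z3: Z = jωL = j·1.477e+04·0.00413 = 0 + j60.98 Ω
  Z4: Z = 1/(jωC) = -j/(ω·C) = 0 - j7.679 Ω
  Z5: Z = jωL = j·1.477e+04·0.0253 = 0 + j373.6 Ω
  Z6: Z = R = 3050 Ω
Step 3 — Ladder network (open output): work backward from the far end, alternating series and parallel combinations. Z_in = 2930 + j51.44 Ω = 2930∠1.0° Ω.
Step 4 — Source phasor: V = 57.1∠165.7° V = -55.33 + j14.1 V.
Step 5 — Ohm's law: I = V / Z_total = (-55.33 + j14.1) / (2930 + j51.44) = -0.01879 + j0.005143 A.
Step 6 — Convert to polar: |I| = 0.01948 A, ∠I = 164.7°.

I = 0.01948∠164.7° A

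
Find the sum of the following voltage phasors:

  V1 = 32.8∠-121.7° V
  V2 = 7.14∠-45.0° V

Step 1 — Convert each phasor to rectangular form:
  V1 = 32.8·(cos(-121.7°) + j·sin(-121.7°)) = -17.24 - j27.91 V
  V2 = 7.14·(cos(-45.0°) + j·sin(-45.0°)) = 5.049 - j5.049 V
Step 2 — Sum components: V_total = -12.19 - j32.96 V.
Step 3 — Convert to polar: |V_total| = 35.14 V, ∠V_total = -110.3°.

V_total = 35.14∠-110.3° V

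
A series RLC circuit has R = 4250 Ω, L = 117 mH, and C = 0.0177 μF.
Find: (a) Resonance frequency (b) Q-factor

Step 1 — Resonance condition Im(Z)=0 gives ω₀ = 1/√(LC).
Step 2 — ω₀ = 1/√(0.117·1.77e-08) = 2.197e+04 rad/s.
Step 3 — f₀ = ω₀/(2π) = 3497 Hz.
Step 4 — Series Q: Q = ω₀L/R = 2.197e+04·0.117/4250 = 0.6049.

(a) f₀ = 3497 Hz  (b) Q = 0.6049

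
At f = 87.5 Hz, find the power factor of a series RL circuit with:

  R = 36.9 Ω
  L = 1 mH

Step 1 — Angular frequency: ω = 2π·f = 2π·87.5 = 549.8 rad/s.
Step 2 — Component impedances:
  R: Z = R = 36.9 Ω
  L: Z = jωL = j·549.8·0.001 = 0 + j0.5498 Ω
Step 3 — Series combination: Z_total = R + L = 36.9 + j0.5498 Ω = 36.9∠0.9° Ω.
Step 4 — Power factor: PF = cos(φ) = Re(Z)/|Z| = 36.9/36.904 = 0.9999.
Step 5 — Type: Im(Z) = 0.5498 ⇒ lagging (phase φ = 0.9°).

PF = 0.9999 (lagging, φ = 0.9°)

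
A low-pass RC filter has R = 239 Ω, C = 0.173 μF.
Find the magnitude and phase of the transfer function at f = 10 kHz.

Step 1 — Angular frequency: ω = 2π·1e+04 = 6.283e+04 rad/s.
Step 2 — Transfer function: H(jω) = 1/(1 + jωRC).
Step 3 — Denominator: 1 + jωRC = 1 + j·6.283e+04·239·1.73e-07 = 1 + j2.598.
Step 4 — H = 0.129 - j0.3353.
Step 5 — Magnitude: |H| = 0.3592 (-8.9 dB); phase: φ = -68.9°.

|H| = 0.3592 (-8.9 dB), φ = -68.9°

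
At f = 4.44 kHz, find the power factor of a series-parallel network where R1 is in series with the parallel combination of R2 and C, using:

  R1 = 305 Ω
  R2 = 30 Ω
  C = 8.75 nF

Step 1 — Angular frequency: ω = 2π·f = 2π·4440 = 2.79e+04 rad/s.
Step 2 — Component impedances:
  R1: Z = R = 305 Ω
  R2: Z = R = 30 Ω
  C: Z = 1/(jωC) = -j/(ω·C) = 0 - j4097 Ω
Step 3 — Parallel branch: R2 || C = 1/(1/R2 + 1/C) = 30 - j0.2197 Ω.
Step 4 — Series with R1: Z_total = R1 + (R2 || C) = 335 - j0.2197 Ω = 335∠-0.0° Ω.
Step 5 — Power factor: PF = cos(φ) = Re(Z)/|Z| = 335/335 = 1.
Step 6 — Type: Im(Z) = -0.2197 ⇒ leading (phase φ = -0.0°).

PF = 1 (leading, φ = -0.0°)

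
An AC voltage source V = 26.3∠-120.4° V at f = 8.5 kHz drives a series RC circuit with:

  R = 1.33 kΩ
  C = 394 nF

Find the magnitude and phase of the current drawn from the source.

Step 1 — Angular frequency: ω = 2π·f = 2π·8500 = 5.341e+04 rad/s.
Step 2 — Component impedances:
  R: Z = R = 1330 Ω
  C: Z = 1/(jωC) = -j/(ω·C) = 0 - j47.52 Ω
Step 3 — Series combination: Z_total = R + C = 1330 - j47.52 Ω = 1331∠-2.0° Ω.
Step 4 — Source phasor: V = 26.3∠-120.4° V = -13.31 - j22.68 V.
Step 5 — Ohm's law: I = V / Z_total = (-13.31 - j22.68) / (1330 - j47.52) = -0.009385 - j0.01739 A.
Step 6 — Convert to polar: |I| = 0.01976 A, ∠I = -118.4°.

I = 0.01976∠-118.4° A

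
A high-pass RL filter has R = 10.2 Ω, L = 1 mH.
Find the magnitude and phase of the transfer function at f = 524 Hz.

Step 1 — Angular frequency: ω = 2π·524 = 3292 rad/s.
Step 2 — Transfer function: H(jω) = jωL/(R + jωL).
Step 3 — Numerator jωL = j·3.292; denominator R + jωL = 10.2 + j3.292.
Step 4 — H = 0.09436 + j0.2923.
Step 5 — Magnitude: |H| = 0.3072 (-10.3 dB); phase: φ = 72.1°.

|H| = 0.3072 (-10.3 dB), φ = 72.1°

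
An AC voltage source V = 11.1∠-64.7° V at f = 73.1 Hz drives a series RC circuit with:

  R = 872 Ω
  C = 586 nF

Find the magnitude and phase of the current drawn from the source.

Step 1 — Angular frequency: ω = 2π·f = 2π·73.1 = 459.3 rad/s.
Step 2 — Component impedances:
  R: Z = R = 872 Ω
  C: Z = 1/(jωC) = -j/(ω·C) = 0 - j3715 Ω
Step 3 — Series combination: Z_total = R + C = 872 - j3715 Ω = 3816∠-76.8° Ω.
Step 4 — Source phasor: V = 11.1∠-64.7° V = 4.744 - j10.04 V.
Step 5 — Ohm's law: I = V / Z_total = (4.744 - j10.04) / (872 - j3715) = 0.002844 + j0.0006093 A.
Step 6 — Convert to polar: |I| = 0.002909 A, ∠I = 12.1°.

I = 0.002909∠12.1° A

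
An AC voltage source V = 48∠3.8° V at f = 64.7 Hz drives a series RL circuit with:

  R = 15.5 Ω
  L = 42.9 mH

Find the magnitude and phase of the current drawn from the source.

Step 1 — Angular frequency: ω = 2π·f = 2π·64.7 = 406.5 rad/s.
Step 2 — Component impedances:
  R: Z = R = 15.5 Ω
  L: Z = jωL = j·406.5·0.0429 = 0 + j17.44 Ω
Step 3 — Series combination: Z_total = R + L = 15.5 + j17.44 Ω = 23.33∠48.4° Ω.
Step 4 — Source phasor: V = 48∠3.8° V = 47.89 + j3.181 V.
Step 5 — Ohm's law: I = V / Z_total = (47.89 + j3.181) / (15.5 + j17.44) = 1.466 - j1.444 A.
Step 6 — Convert to polar: |I| = 2.057 A, ∠I = -44.6°.

I = 2.057∠-44.6° A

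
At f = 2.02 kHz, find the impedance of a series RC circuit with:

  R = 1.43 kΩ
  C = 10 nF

Step 1 — Angular frequency: ω = 2π·f = 2π·2020 = 1.269e+04 rad/s.
Step 2 — Component impedances:
  R: Z = R = 1430 Ω
  C: Z = 1/(jωC) = -j/(ω·C) = 0 - j7879 Ω
Step 3 — Series combination: Z_total = R + C = 1430 - j7879 Ω = 8008∠-79.7° Ω.

Z = 1430 - j7879 Ω = 8008∠-79.7° Ω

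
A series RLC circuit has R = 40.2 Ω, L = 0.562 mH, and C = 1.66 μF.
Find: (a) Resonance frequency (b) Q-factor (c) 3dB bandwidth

Step 1 — Resonance: ω₀ = 1/√(LC) = 1/√(0.000562·1.66e-06) = 3.274e+04 rad/s.
Step 2 — f₀ = ω₀/(2π) = 5211 Hz.
Step 3 — Series Q: Q = ω₀L/R = 3.274e+04·0.000562/40.2 = 0.4577.
Step 4 — Bandwidth: Δω = ω₀/Q = 7.153e+04 rad/s; BW = Δω/(2π) = 1.138e+04 Hz.

(a) f₀ = 5211 Hz  (b) Q = 0.4577  (c) BW = 1.138e+04 Hz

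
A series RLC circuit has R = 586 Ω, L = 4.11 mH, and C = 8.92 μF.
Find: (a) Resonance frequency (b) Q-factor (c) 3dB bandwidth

Step 1 — Resonance condition Im(Z)=0 gives ω₀ = 1/√(LC).
Step 2 — ω₀ = 1/√(0.00411·8.92e-06) = 5223 rad/s.
Step 3 — f₀ = ω₀/(2π) = 831.2 Hz.
Step 4 — Series Q: Q = ω₀L/R = 5223·0.00411/586 = 0.03663.
Step 5 — 3dB bandwidth: Δω = ω₀/Q = 1.426e+05 rad/s; BW = Δω/(2π) = 2.269e+04 Hz.

(a) f₀ = 831.2 Hz  (b) Q = 0.03663  (c) BW = 2.269e+04 Hz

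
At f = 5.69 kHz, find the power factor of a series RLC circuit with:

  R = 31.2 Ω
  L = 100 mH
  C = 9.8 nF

Step 1 — Angular frequency: ω = 2π·f = 2π·5690 = 3.575e+04 rad/s.
Step 2 — Component impedances:
  R: Z = R = 31.2 Ω
  L: Z = jωL = j·3.575e+04·0.1 = 0 + j3575 Ω
  C: Z = 1/(jωC) = -j/(ω·C) = 0 - j2854 Ω
Step 3 — Series combination: Z_total = R + L + C = 31.2 + j720.9 Ω = 721.6∠87.5° Ω.
Step 4 — Power factor: PF = cos(φ) = Re(Z)/|Z| = 31.2/721.6 = 0.04324.
Step 5 — Type: Im(Z) = 720.9 ⇒ lagging (phase φ = 87.5°).

PF = 0.04324 (lagging, φ = 87.5°)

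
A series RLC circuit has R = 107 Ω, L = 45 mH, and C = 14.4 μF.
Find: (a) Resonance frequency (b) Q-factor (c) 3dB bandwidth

Step 1 — Resonance condition Im(Z)=0 gives ω₀ = 1/√(LC).
Step 2 — ω₀ = 1/√(0.045·1.44e-05) = 1242 rad/s.
Step 3 — f₀ = ω₀/(2π) = 197.7 Hz.
Step 4 — Series Q: Q = ω₀L/R = 1242·0.045/107 = 0.5224.
Step 5 — 3dB bandwidth: Δω = ω₀/Q = 2378 rad/s; BW = Δω/(2π) = 378.4 Hz.

(a) f₀ = 197.7 Hz  (b) Q = 0.5224  (c) BW = 378.4 Hz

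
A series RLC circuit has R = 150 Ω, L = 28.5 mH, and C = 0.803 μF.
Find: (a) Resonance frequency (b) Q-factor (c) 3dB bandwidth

Step 1 — Resonance: ω₀ = 1/√(LC) = 1/√(0.0285·8.03e-07) = 6610 rad/s.
Step 2 — f₀ = ω₀/(2π) = 1052 Hz.
Step 3 — Series Q: Q = ω₀L/R = 6610·0.0285/150 = 1.256.
Step 4 — Bandwidth: Δω = ω₀/Q = 5263 rad/s; BW = Δω/(2π) = 837.7 Hz.

(a) f₀ = 1052 Hz  (b) Q = 1.256  (c) BW = 837.7 Hz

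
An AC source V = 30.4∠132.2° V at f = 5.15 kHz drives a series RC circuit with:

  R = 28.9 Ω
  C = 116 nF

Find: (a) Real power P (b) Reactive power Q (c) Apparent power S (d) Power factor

Step 1 — Angular frequency: ω = 2π·f = 2π·5150 = 3.236e+04 rad/s.
Step 2 — Component impedances:
  R: Z = R = 28.9 Ω
  C: Z = 1/(jωC) = -j/(ω·C) = 0 - j266.4 Ω
Step 3 — Series combination: Z_total = R + C = 28.9 - j266.4 Ω = 268∠-83.8° Ω.
Step 4 — Source phasor: V = 30.4∠132.2° V = -20.42 + j22.52 V.
Step 5 — Current: I = V / Z = -0.09177 - j0.06669 A = 0.1134∠-144.0° A.
Step 6 — Complex power: S = V·I* = 0.3719 - j3.429 VA.
Step 7 — Real power: P = Re(S) = 0.3719 W.
Step 8 — Reactive power: Q = Im(S) = -3.429 VAR.
Step 9 — Apparent power: |S| = 3.449 VA.
Step 10 — Power factor: PF = P/|S| = 0.1078 (leading).

(a) P = 0.3719 W  (b) Q = -3.429 VAR  (c) S = 3.449 VA  (d) PF = 0.1078 (leading)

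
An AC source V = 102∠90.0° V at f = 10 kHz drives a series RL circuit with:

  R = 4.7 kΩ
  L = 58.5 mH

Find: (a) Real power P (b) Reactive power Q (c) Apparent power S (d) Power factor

Step 1 — Angular frequency: ω = 2π·f = 2π·1e+04 = 6.283e+04 rad/s.
Step 2 — Component impedances:
  R: Z = R = 4700 Ω
  L: Z = jωL = j·6.283e+04·0.0585 = 0 + j3676 Ω
Step 3 — Series combination: Z_total = R + L = 4700 + j3676 Ω = 5967∠38.0° Ω.
Step 4 — Source phasor: V = 102∠90.0° V = 0 + j102 V.
Step 5 — Current: I = V / Z = 0.01053 + j0.01347 A = 0.0171∠52.0° A.
Step 6 — Complex power: S = V·I* = 1.374 + j1.074 VA.
Step 7 — Real power: P = Re(S) = 1.374 W.
Step 8 — Reactive power: Q = Im(S) = 1.074 VAR.
Step 9 — Apparent power: |S| = 1.744 VA.
Step 10 — Power factor: PF = P/|S| = 0.7877 (lagging).

(a) P = 1.374 W  (b) Q = 1.074 VAR  (c) S = 1.744 VA  (d) PF = 0.7877 (lagging)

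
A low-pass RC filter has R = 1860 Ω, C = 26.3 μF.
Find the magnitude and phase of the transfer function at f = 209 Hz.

Step 1 — Angular frequency: ω = 2π·209 = 1313 rad/s.
Step 2 — Transfer function: H(jω) = 1/(1 + jωRC).
Step 3 — Denominator: 1 + jωRC = 1 + j·1313·1860·2.63e-05 = 1 + j64.24.
Step 4 — H = 0.0002423 - j0.01556.
Step 5 — Magnitude: |H| = 0.01557 (-36.2 dB); phase: φ = -89.1°.

|H| = 0.01557 (-36.2 dB), φ = -89.1°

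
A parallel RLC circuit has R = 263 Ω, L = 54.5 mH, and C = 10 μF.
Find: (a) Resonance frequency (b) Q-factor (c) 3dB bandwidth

Step 1 — Resonance: ω₀ = 1/√(LC) = 1/√(0.0545·1e-05) = 1355 rad/s.
Step 2 — f₀ = ω₀/(2π) = 215.6 Hz.
Step 3 — Parallel Q: Q = R/(ω₀L) = 263/(1355·0.0545) = 3.563.
Step 4 — Bandwidth: Δω = ω₀/Q = 380.2 rad/s; BW = Δω/(2π) = 60.52 Hz.

(a) f₀ = 215.6 Hz  (b) Q = 3.563  (c) BW = 60.52 Hz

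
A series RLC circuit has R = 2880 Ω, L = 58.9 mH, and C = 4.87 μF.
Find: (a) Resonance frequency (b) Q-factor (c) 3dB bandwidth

Step 1 — Resonance: ω₀ = 1/√(LC) = 1/√(0.0589·4.87e-06) = 1867 rad/s.
Step 2 — f₀ = ω₀/(2π) = 297.2 Hz.
Step 3 — Series Q: Q = ω₀L/R = 1867·0.0589/2880 = 0.03819.
Step 4 — Bandwidth: Δω = ω₀/Q = 4.89e+04 rad/s; BW = Δω/(2π) = 7782 Hz.

(a) f₀ = 297.2 Hz  (b) Q = 0.03819  (c) BW = 7782 Hz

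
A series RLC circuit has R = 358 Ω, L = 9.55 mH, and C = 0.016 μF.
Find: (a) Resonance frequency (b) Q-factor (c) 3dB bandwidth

Step 1 — Resonance: ω₀ = 1/√(LC) = 1/√(0.00955·1.6e-08) = 8.09e+04 rad/s.
Step 2 — f₀ = ω₀/(2π) = 1.288e+04 Hz.
Step 3 — Series Q: Q = ω₀L/R = 8.09e+04·0.00955/358 = 2.158.
Step 4 — Bandwidth: Δω = ω₀/Q = 3.749e+04 rad/s; BW = Δω/(2π) = 5966 Hz.

(a) f₀ = 1.288e+04 Hz  (b) Q = 2.158  (c) BW = 5966 Hz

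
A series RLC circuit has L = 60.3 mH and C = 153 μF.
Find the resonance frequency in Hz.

Step 1 — Resonance condition Im(Z)=0 gives ω₀ = 1/√(LC).
Step 2 — ω₀ = 1/√(0.0603·0.000153) = 329.2 rad/s.
Step 3 — f₀ = ω₀/(2π) = 52.4 Hz.

f₀ = 52.4 Hz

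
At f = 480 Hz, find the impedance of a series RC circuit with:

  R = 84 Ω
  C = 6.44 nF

Step 1 — Angular frequency: ω = 2π·f = 2π·480 = 3016 rad/s.
Step 2 — Component impedances:
  R: Z = R = 84 Ω
  C: Z = 1/(jωC) = -j/(ω·C) = 0 - j5.149e+04 Ω
Step 3 — Series combination: Z_total = R + C = 84 - j5.149e+04 Ω = 5.149e+04∠-89.9° Ω.

Z = 84 - j5.149e+04 Ω = 5.149e+04∠-89.9° Ω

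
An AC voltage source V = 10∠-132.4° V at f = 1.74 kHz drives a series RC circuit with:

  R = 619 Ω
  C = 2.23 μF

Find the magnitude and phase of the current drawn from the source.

Step 1 — Angular frequency: ω = 2π·f = 2π·1740 = 1.093e+04 rad/s.
Step 2 — Component impedances:
  R: Z = R = 619 Ω
  C: Z = 1/(jωC) = -j/(ω·C) = 0 - j41.02 Ω
Step 3 — Series combination: Z_total = R + C = 619 - j41.02 Ω = 620.4∠-3.8° Ω.
Step 4 — Source phasor: V = 10∠-132.4° V = -6.743 - j7.385 V.
Step 5 — Ohm's law: I = V / Z_total = (-6.743 - j7.385) / (619 - j41.02) = -0.01006 - j0.0126 A.
Step 6 — Convert to polar: |I| = 0.01612 A, ∠I = -128.6°.

I = 0.01612∠-128.6° A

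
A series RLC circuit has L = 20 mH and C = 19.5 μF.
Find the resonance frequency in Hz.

Step 1 — Resonance condition Im(Z)=0 gives ω₀ = 1/√(LC).
Step 2 — ω₀ = 1/√(0.02·1.95e-05) = 1601 rad/s.
Step 3 — f₀ = ω₀/(2π) = 254.9 Hz.

f₀ = 254.9 Hz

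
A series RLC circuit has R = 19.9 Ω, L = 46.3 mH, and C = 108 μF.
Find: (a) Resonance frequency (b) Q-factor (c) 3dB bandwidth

Step 1 — Resonance condition Im(Z)=0 gives ω₀ = 1/√(LC).
Step 2 — ω₀ = 1/√(0.0463·0.000108) = 447.2 rad/s.
Step 3 — f₀ = ω₀/(2π) = 71.17 Hz.
Step 4 — Series Q: Q = ω₀L/R = 447.2·0.0463/19.9 = 1.04.
Step 5 — 3dB bandwidth: Δω = ω₀/Q = 429.8 rad/s; BW = Δω/(2π) = 68.41 Hz.

(a) f₀ = 71.17 Hz  (b) Q = 1.04  (c) BW = 68.41 Hz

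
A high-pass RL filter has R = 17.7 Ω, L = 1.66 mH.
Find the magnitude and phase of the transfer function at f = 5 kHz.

Step 1 — Angular frequency: ω = 2π·5000 = 3.142e+04 rad/s.
Step 2 — Transfer function: H(jω) = jωL/(R + jωL).
Step 3 — Numerator jωL = j·52.15; denominator R + jωL = 17.7 + j52.15.
Step 4 — H = 0.8967 + j0.3043.
Step 5 — Magnitude: |H| = 0.9469 (-0.5 dB); phase: φ = 18.7°.

|H| = 0.9469 (-0.5 dB), φ = 18.7°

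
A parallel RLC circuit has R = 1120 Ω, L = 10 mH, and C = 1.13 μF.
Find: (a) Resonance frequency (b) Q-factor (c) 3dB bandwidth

Step 1 — Resonance: ω₀ = 1/√(LC) = 1/√(0.01·1.13e-06) = 9407 rad/s.
Step 2 — f₀ = ω₀/(2π) = 1497 Hz.
Step 3 — Parallel Q: Q = R/(ω₀L) = 1120/(9407·0.01) = 11.91.
Step 4 — Bandwidth: Δω = ω₀/Q = 790.1 rad/s; BW = Δω/(2π) = 125.8 Hz.

(a) f₀ = 1497 Hz  (b) Q = 11.91  (c) BW = 125.8 Hz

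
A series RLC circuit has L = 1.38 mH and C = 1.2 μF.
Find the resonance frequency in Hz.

Step 1 — Resonance condition Im(Z)=0 gives ω₀ = 1/√(LC).
Step 2 — ω₀ = 1/√(0.00138·1.2e-06) = 2.457e+04 rad/s.
Step 3 — f₀ = ω₀/(2π) = 3911 Hz.

f₀ = 3911 Hz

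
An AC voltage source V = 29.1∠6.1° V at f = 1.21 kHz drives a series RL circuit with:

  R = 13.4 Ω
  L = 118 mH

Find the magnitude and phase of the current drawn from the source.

Step 1 — Angular frequency: ω = 2π·f = 2π·1210 = 7603 rad/s.
Step 2 — Component impedances:
  R: Z = R = 13.4 Ω
  L: Z = jωL = j·7603·0.118 = 0 + j897.1 Ω
Step 3 — Series combination: Z_total = R + L = 13.4 + j897.1 Ω = 897.2∠89.1° Ω.
Step 4 — Source phasor: V = 29.1∠6.1° V = 28.94 + j3.092 V.
Step 5 — Ohm's law: I = V / Z_total = (28.94 + j3.092) / (13.4 + j897.1) = 0.003928 - j0.0322 A.
Step 6 — Convert to polar: |I| = 0.03243 A, ∠I = -83.0°.

I = 0.03243∠-83.0° A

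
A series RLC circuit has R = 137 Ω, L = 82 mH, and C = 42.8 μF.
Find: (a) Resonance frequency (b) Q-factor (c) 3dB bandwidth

Step 1 — Resonance: ω₀ = 1/√(LC) = 1/√(0.082·4.28e-05) = 533.8 rad/s.
Step 2 — f₀ = ω₀/(2π) = 84.96 Hz.
Step 3 — Series Q: Q = ω₀L/R = 533.8·0.082/137 = 0.3195.
Step 4 — Bandwidth: Δω = ω₀/Q = 1671 rad/s; BW = Δω/(2π) = 265.9 Hz.

(a) f₀ = 84.96 Hz  (b) Q = 0.3195  (c) BW = 265.9 Hz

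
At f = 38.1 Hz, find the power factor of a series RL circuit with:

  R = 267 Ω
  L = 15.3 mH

Step 1 — Angular frequency: ω = 2π·f = 2π·38.1 = 239.4 rad/s.
Step 2 — Component impedances:
  R: Z = R = 267 Ω
  L: Z = jωL = j·239.4·0.0153 = 0 + j3.663 Ω
Step 3 — Series combination: Z_total = R + L = 267 + j3.663 Ω = 267∠0.8° Ω.
Step 4 — Power factor: PF = cos(φ) = Re(Z)/|Z| = 267/267.03 = 0.9999.
Step 5 — Type: Im(Z) = 3.663 ⇒ lagging (phase φ = 0.8°).

PF = 0.9999 (lagging, φ = 0.8°)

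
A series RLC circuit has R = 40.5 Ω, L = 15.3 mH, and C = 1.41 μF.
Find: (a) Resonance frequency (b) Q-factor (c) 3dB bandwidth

Step 1 — Resonance: ω₀ = 1/√(LC) = 1/√(0.0153·1.41e-06) = 6808 rad/s.
Step 2 — f₀ = ω₀/(2π) = 1084 Hz.
Step 3 — Series Q: Q = ω₀L/R = 6808·0.0153/40.5 = 2.572.
Step 4 — Bandwidth: Δω = ω₀/Q = 2647 rad/s; BW = Δω/(2π) = 421.3 Hz.

(a) f₀ = 1084 Hz  (b) Q = 2.572  (c) BW = 421.3 Hz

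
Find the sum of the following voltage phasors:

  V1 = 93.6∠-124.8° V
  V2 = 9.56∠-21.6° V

Step 1 — Convert each phasor to rectangular form:
  V1 = 93.6·(cos(-124.8°) + j·sin(-124.8°)) = -53.42 - j76.86 V
  V2 = 9.56·(cos(-21.6°) + j·sin(-21.6°)) = 8.889 - j3.519 V
Step 2 — Sum components: V_total = -44.53 - j80.38 V.
Step 3 — Convert to polar: |V_total| = 91.89 V, ∠V_total = -119.0°.

V_total = 91.89∠-119.0° V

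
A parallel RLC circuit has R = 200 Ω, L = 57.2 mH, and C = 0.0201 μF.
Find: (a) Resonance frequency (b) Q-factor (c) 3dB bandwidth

Step 1 — Resonance: ω₀ = 1/√(LC) = 1/√(0.0572·2.01e-08) = 2.949e+04 rad/s.
Step 2 — f₀ = ω₀/(2π) = 4694 Hz.
Step 3 — Parallel Q: Q = R/(ω₀L) = 200/(2.949e+04·0.0572) = 0.1186.
Step 4 — Bandwidth: Δω = ω₀/Q = 2.488e+05 rad/s; BW = Δω/(2π) = 3.959e+04 Hz.

(a) f₀ = 4694 Hz  (b) Q = 0.1186  (c) BW = 3.959e+04 Hz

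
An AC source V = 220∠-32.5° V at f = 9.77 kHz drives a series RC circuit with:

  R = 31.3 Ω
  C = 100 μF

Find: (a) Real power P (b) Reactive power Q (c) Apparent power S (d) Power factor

Step 1 — Angular frequency: ω = 2π·f = 2π·9770 = 6.139e+04 rad/s.
Step 2 — Component impedances:
  R: Z = R = 31.3 Ω
  C: Z = 1/(jωC) = -j/(ω·C) = 0 - j0.1629 Ω
Step 3 — Series combination: Z_total = R + C = 31.3 - j0.1629 Ω = 31.3∠-0.3° Ω.
Step 4 — Source phasor: V = 220∠-32.5° V = 185.5 - j118.2 V.
Step 5 — Current: I = V / Z = 5.947 - j3.746 A = 7.029∠-32.2° A.
Step 6 — Complex power: S = V·I* = 1546 - j8.048 VA.
Step 7 — Real power: P = Re(S) = 1546 W.
Step 8 — Reactive power: Q = Im(S) = -8.048 VAR.
Step 9 — Apparent power: |S| = 1546 VA.
Step 10 — Power factor: PF = P/|S| = 1 (leading).

(a) P = 1546 W  (b) Q = -8.048 VAR  (c) S = 1546 VA  (d) PF = 1 (leading)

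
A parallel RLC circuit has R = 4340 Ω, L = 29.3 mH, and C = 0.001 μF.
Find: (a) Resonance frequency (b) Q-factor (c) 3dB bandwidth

Step 1 — Resonance: ω₀ = 1/√(LC) = 1/√(0.0293·1e-09) = 1.847e+05 rad/s.
Step 2 — f₀ = ω₀/(2π) = 2.94e+04 Hz.
Step 3 — Parallel Q: Q = R/(ω₀L) = 4340/(1.847e+05·0.0293) = 0.8018.
Step 4 — Bandwidth: Δω = ω₀/Q = 2.304e+05 rad/s; BW = Δω/(2π) = 3.667e+04 Hz.

(a) f₀ = 2.94e+04 Hz  (b) Q = 0.8018  (c) BW = 3.667e+04 Hz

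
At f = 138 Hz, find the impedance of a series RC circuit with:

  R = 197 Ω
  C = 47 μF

Step 1 — Angular frequency: ω = 2π·f = 2π·138 = 867.1 rad/s.
Step 2 — Component impedances:
  R: Z = R = 197 Ω
  C: Z = 1/(jωC) = -j/(ω·C) = 0 - j24.54 Ω
Step 3 — Series combination: Z_total = R + C = 197 - j24.54 Ω = 198.5∠-7.1° Ω.

Z = 197 - j24.54 Ω = 198.5∠-7.1° Ω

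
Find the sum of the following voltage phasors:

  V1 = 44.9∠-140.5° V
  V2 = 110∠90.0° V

Step 1 — Convert each phasor to rectangular form:
  V1 = 44.9·(cos(-140.5°) + j·sin(-140.5°)) = -34.65 - j28.56 V
  V2 = 110·(cos(90.0°) + j·sin(90.0°)) = 0 + j110 V
Step 2 — Sum components: V_total = -34.65 + j81.44 V.
Step 3 — Convert to polar: |V_total| = 88.5 V, ∠V_total = 113.0°.

V_total = 88.5∠113.0° V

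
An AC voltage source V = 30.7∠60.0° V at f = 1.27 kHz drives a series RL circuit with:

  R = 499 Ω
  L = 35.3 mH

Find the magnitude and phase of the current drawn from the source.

Step 1 — Angular frequency: ω = 2π·f = 2π·1270 = 7980 rad/s.
Step 2 — Component impedances:
  R: Z = R = 499 Ω
  L: Z = jωL = j·7980·0.0353 = 0 + j281.7 Ω
Step 3 — Series combination: Z_total = R + L = 499 + j281.7 Ω = 573∠29.4° Ω.
Step 4 — Source phasor: V = 30.7∠60.0° V = 15.35 + j26.59 V.
Step 5 — Ohm's law: I = V / Z_total = (15.35 + j26.59) / (499 + j281.7) = 0.04614 + j0.02724 A.
Step 6 — Convert to polar: |I| = 0.05358 A, ∠I = 30.6°.

I = 0.05358∠30.6° A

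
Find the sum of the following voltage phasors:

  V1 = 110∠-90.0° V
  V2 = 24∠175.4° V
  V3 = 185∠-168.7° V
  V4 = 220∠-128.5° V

Step 1 — Convert each phasor to rectangular form:
  V1 = 110·(cos(-90.0°) + j·sin(-90.0°)) = 0 - j110 V
  V2 = 24·(cos(175.4°) + j·sin(175.4°)) = -23.92 + j1.925 V
  V3 = 185·(cos(-168.7°) + j·sin(-168.7°)) = -181.4 - j36.25 V
  V4 = 220·(cos(-128.5°) + j·sin(-128.5°)) = -137 - j172.2 V
Step 2 — Sum components: V_total = -342.3 - j316.5 V.
Step 3 — Convert to polar: |V_total| = 466.2 V, ∠V_total = -137.2°.

V_total = 466.2∠-137.2° V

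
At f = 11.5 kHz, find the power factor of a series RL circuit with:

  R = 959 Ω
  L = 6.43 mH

Step 1 — Angular frequency: ω = 2π·f = 2π·1.15e+04 = 7.226e+04 rad/s.
Step 2 — Component impedances:
  R: Z = R = 959 Ω
  L: Z = jωL = j·7.226e+04·0.00643 = 0 + j464.6 Ω
Step 3 — Series combination: Z_total = R + L = 959 + j464.6 Ω = 1066∠25.8° Ω.
Step 4 — Power factor: PF = cos(φ) = Re(Z)/|Z| = 959/1065.62 = 0.8999.
Step 5 — Type: Im(Z) = 464.6 ⇒ lagging (phase φ = 25.8°).

PF = 0.8999 (lagging, φ = 25.8°)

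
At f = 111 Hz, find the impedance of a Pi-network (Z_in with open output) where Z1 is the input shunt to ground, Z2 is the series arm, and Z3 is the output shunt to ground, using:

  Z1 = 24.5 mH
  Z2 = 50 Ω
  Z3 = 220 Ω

Step 1 — Angular frequency: ω = 2π·f = 2π·111 = 697.4 rad/s.
Step 2 — Component impedances:
  Z1: Z = jωL = j·697.4·0.0245 = 0 + j17.09 Ω
  Z2: Z = R = 50 Ω
  Z3: Z = R = 220 Ω
Step 3 — With open output, the series arm Z2 and the output shunt Z3 appear in series to ground: Z2 + Z3 = 270 Ω.
Step 4 — Parallel with input shunt Z1: Z_in = Z1 || (Z2 + Z3) = 1.077 + j17.02 Ω = 17.05∠86.4° Ω.

Z = 1.077 + j17.02 Ω = 17.05∠86.4° Ω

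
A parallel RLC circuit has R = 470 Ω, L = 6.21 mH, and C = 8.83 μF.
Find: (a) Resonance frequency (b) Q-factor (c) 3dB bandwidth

Step 1 — Resonance: ω₀ = 1/√(LC) = 1/√(0.00621·8.83e-06) = 4270 rad/s.
Step 2 — f₀ = ω₀/(2π) = 679.7 Hz.
Step 3 — Parallel Q: Q = R/(ω₀L) = 470/(4270·0.00621) = 17.72.
Step 4 — Bandwidth: Δω = ω₀/Q = 241 rad/s; BW = Δω/(2π) = 38.35 Hz.

(a) f₀ = 679.7 Hz  (b) Q = 17.72  (c) BW = 38.35 Hz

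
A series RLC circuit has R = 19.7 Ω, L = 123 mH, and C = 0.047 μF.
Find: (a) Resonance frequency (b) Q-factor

Step 1 — Resonance condition Im(Z)=0 gives ω₀ = 1/√(LC).
Step 2 — ω₀ = 1/√(0.123·4.7e-08) = 1.315e+04 rad/s.
Step 3 — f₀ = ω₀/(2π) = 2093 Hz.
Step 4 — Series Q: Q = ω₀L/R = 1.315e+04·0.123/19.7 = 82.12.

(a) f₀ = 2093 Hz  (b) Q = 82.12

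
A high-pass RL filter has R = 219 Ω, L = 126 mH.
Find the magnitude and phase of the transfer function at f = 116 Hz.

Step 1 — Angular frequency: ω = 2π·116 = 728.8 rad/s.
Step 2 — Transfer function: H(jω) = jωL/(R + jωL).
Step 3 — Numerator jωL = j·91.84; denominator R + jωL = 219 + j91.84.
Step 4 — H = 0.1495 + j0.3566.
Step 5 — Magnitude: |H| = 0.3867 (-8.3 dB); phase: φ = 67.2°.

|H| = 0.3867 (-8.3 dB), φ = 67.2°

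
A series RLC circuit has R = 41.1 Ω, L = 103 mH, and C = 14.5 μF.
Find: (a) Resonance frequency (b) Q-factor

Step 1 — Resonance condition Im(Z)=0 gives ω₀ = 1/√(LC).
Step 2 — ω₀ = 1/√(0.103·1.45e-05) = 818.3 rad/s.
Step 3 — f₀ = ω₀/(2π) = 130.2 Hz.
Step 4 — Series Q: Q = ω₀L/R = 818.3·0.103/41.1 = 2.051.

(a) f₀ = 130.2 Hz  (b) Q = 2.051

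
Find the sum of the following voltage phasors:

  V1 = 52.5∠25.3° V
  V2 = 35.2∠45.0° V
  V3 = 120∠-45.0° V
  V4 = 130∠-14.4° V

Step 1 — Convert each phasor to rectangular form:
  V1 = 52.5·(cos(25.3°) + j·sin(25.3°)) = 47.46 + j22.44 V
  V2 = 35.2·(cos(45.0°) + j·sin(45.0°)) = 24.89 + j24.89 V
  V3 = 120·(cos(-45.0°) + j·sin(-45.0°)) = 84.85 - j84.85 V
  V4 = 130·(cos(-14.4°) + j·sin(-14.4°)) = 125.9 - j32.33 V
Step 2 — Sum components: V_total = 283.1 - j69.86 V.
Step 3 — Convert to polar: |V_total| = 291.6 V, ∠V_total = -13.9°.

V_total = 291.6∠-13.9° V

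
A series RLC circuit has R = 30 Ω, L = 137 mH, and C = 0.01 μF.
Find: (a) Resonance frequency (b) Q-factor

Step 1 — Resonance condition Im(Z)=0 gives ω₀ = 1/√(LC).
Step 2 — ω₀ = 1/√(0.137·1e-08) = 2.702e+04 rad/s.
Step 3 — f₀ = ω₀/(2π) = 4300 Hz.
Step 4 — Series Q: Q = ω₀L/R = 2.702e+04·0.137/30 = 123.4.

(a) f₀ = 4300 Hz  (b) Q = 123.4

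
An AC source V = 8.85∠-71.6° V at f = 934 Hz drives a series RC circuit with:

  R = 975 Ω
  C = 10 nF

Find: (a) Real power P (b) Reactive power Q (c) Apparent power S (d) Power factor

Step 1 — Angular frequency: ω = 2π·f = 2π·934 = 5868 rad/s.
Step 2 — Component impedances:
  R: Z = R = 975 Ω
  C: Z = 1/(jωC) = -j/(ω·C) = 0 - j1.704e+04 Ω
Step 3 — Series combination: Z_total = R + C = 975 - j1.704e+04 Ω = 1.707e+04∠-86.7° Ω.
Step 4 — Source phasor: V = 8.85∠-71.6° V = 2.793 - j8.398 V.
Step 5 — Current: I = V / Z = 0.0005006 + j0.0001353 A = 0.0005185∠15.1° A.
Step 6 — Complex power: S = V·I* = 0.0002621 - j0.004581 VA.
Step 7 — Real power: P = Re(S) = 0.0002621 W.
Step 8 — Reactive power: Q = Im(S) = -0.004581 VAR.
Step 9 — Apparent power: |S| = 0.004589 VA.
Step 10 — Power factor: PF = P/|S| = 0.05712 (leading).

(a) P = 0.0002621 W  (b) Q = -0.004581 VAR  (c) S = 0.004589 VA  (d) PF = 0.05712 (leading)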